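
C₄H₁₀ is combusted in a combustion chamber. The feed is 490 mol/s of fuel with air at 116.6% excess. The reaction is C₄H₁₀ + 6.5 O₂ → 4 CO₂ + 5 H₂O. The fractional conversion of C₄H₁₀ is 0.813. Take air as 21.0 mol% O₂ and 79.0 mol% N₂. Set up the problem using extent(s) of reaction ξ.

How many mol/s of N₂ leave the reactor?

26000 mol/s

Stoichiometric O₂ = 6.5 × 490 = 3185 mol/s; O₂ fed = 3185 × 2.166 = 6899 mol/s.
N₂ fed = 6899 × 79/21 = 25950 mol/s.
Fuel reacted = 0.813 × 490 → ξ = 398.4 mol/s.
Outlet (n = n₀ + ν ξ):
  C₄H₁₀: 490 − 1(398.4) = 91.63
  O₂: 6899 − 6.5(398.4) = 4309
  N₂: 25950 (inert)
  CO₂: 0 + 4(398.4) = 1593
  H₂O: 0 + 5(398.4) = 1992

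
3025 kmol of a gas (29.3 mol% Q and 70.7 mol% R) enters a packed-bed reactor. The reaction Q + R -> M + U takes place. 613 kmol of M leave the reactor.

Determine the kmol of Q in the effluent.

For M: n = n₀ + 1ξ → 613 = 0 + 1ξ, giving ξ = 613 kmol.
Outlet amounts (n = n₀ + ν ξ):
  Q: 886.3 − 1(613) = 273.3
  R: 2139 − 1(613) = 1526
  M: 0 + 1(613) = 613
  U: 0 + 1(613) = 613

273 kmol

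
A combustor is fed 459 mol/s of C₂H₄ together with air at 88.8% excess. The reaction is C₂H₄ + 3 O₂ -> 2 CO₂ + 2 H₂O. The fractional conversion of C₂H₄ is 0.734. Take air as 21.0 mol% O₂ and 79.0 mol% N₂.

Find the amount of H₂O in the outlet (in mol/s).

674 mol/s

Stoichiometric O₂ = 3 × 459 = 1377 mol/s; O₂ fed = 1377 × 1.888 = 2600 mol/s.
N₂ fed = 2600 × 79/21 = 9780 mol/s.
Fuel reacted = 0.734 × 459 → ξ = 336.9 mol/s.
Outlet (n = n₀ + ν ξ):
  C₂H₄: 459 − 1(336.9) = 122.1
  O₂: 2600 − 3(336.9) = 1589
  N₂: 9780 (inert)
  CO₂: 0 + 2(336.9) = 673.8
  H₂O: 0 + 2(336.9) = 673.8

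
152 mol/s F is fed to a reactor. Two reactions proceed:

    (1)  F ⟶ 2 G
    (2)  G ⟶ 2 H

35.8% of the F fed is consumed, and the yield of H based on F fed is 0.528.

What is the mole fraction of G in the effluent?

Conversion of F: F consumed = 1ξ₁ = 0.358 × 152 → ξ₁ = 54.42 mol/s.
Yield of H: 2ξ₂ / 152 = 0.528 → ξ₂ = 40.13 mol/s.
Outlet amounts (n = n₀ + Σ ν·ξ):
  F: 152 − 1(54.42) = 97.58
  G: 0 + 2(54.42) − 1(40.13) = 68.7
  H: 0 + 2(40.13) = 80.26
Total out = 246.5 mol/s; y_G = 68.7 / 246.5 = 0.2787.

0.279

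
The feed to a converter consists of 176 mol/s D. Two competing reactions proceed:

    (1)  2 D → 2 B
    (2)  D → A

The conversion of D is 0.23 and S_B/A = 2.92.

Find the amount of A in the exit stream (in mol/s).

10.3 mol/s

Conversion of D: D consumed = 0.23 × 176 = 40.48 mol/s = 2ξ₁ + 1ξ₂.
Selectivity: 2ξ₁ / (1ξ₂) = 2.92 → ξ₁ = 1.46 ξ₂.
Substitute: (2·1.46 + 1) ξ₂ = 40.48 → ξ₂ = 10.33 mol/s, ξ₁ = 15.08 mol/s.
Outlet amounts (n = n₀ + Σ ν·ξ):
  D: 176 − 2(15.08) − 1(10.33) = 135.5
  B: 0 + 2(15.08) = 30.15
  A: 0 + 1(10.33) = 10.33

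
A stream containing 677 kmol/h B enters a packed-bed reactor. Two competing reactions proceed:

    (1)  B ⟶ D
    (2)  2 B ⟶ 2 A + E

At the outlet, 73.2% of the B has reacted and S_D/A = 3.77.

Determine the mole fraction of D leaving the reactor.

Conversion of B: B consumed = 0.732 × 677 = 495.6 kmol/h = 1ξ₁ + 2ξ₂.
Selectivity: 1ξ₁ / (2ξ₂) = 3.77 → ξ₁ = 7.54 ξ₂.
Substitute: (1·7.54 + 2) ξ₂ = 495.6 → ξ₂ = 51.95 kmol/h, ξ₁ = 391.7 kmol/h.
Outlet amounts (n = n₀ + Σ ν·ξ):
  B: 677 − 1(391.7) − 2(51.95) = 181.4
  D: 0 + 1(391.7) = 391.7
  A: 0 + 2(51.95) = 103.9
  E: 0 + 1(51.95) = 51.95
Total out = 728.9 kmol/h; y_D = 391.7 / 728.9 = 0.5373.

0.537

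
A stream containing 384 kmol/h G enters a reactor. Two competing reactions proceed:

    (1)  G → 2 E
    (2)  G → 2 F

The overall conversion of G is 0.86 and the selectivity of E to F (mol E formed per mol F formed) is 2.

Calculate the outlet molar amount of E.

440 kmol/h

Conversion of G: G consumed = 0.86 × 384 = 330.2 kmol/h = 1ξ₁ + 1ξ₂.
Selectivity: 2ξ₁ / (2ξ₂) = 2 → ξ₁ = 2 ξ₂.
Substitute: (1·2 + 1) ξ₂ = 330.2 → ξ₂ = 110.1 kmol/h, ξ₁ = 220.2 kmol/h.
Outlet amounts (n = n₀ + Σ ν·ξ):
  G: 384 − 1(220.2) − 1(110.1) = 53.76
  E: 0 + 2(220.2) = 440.3
  F: 0 + 2(110.1) = 220.2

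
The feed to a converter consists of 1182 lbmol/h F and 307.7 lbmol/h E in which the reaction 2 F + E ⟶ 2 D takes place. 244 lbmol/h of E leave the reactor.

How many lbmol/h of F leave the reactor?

1050 lbmol/h

For E: n = n₀ − 1ξ → 244 = 307.7 − 1ξ, giving ξ = 63.7 lbmol/h.
Outlet amounts (n = n₀ + ν ξ):
  F: 1182 − 2(63.7) = 1055
  E: 307.7 − 1(63.7) = 244
  D: 0 + 2(63.7) = 127.4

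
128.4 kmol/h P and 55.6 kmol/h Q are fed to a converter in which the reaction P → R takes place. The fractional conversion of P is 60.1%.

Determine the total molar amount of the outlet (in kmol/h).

P reacted = 0.601 × 128.4 = 77.17 kmol/h; ν_P = −1, so ξ = 77.17/1 = 77.17 kmol/h.
Outlet amounts (n = n₀ + ν ξ):
  P: 128.4 − 1(77.17) = 51.23
  R: 0 + 1(77.17) = 77.17
  Q: 55.6 (inert)
Total out = 51.23 + 77.17 + 55.6 = 184 kmol/h.

184 kmol/h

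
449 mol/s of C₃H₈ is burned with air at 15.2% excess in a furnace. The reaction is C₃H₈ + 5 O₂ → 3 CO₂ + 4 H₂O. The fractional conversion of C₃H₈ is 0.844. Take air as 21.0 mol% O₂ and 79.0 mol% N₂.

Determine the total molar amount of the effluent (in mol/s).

Stoichiometric O₂ = 5 × 449 = 2245 mol/s; O₂ fed = 2245 × 1.152 = 2586 mol/s.
N₂ fed = 2586 × 79/21 = 9729 mol/s.
Fuel reacted = 0.844 × 449 → ξ = 379 mol/s.
Outlet (n = n₀ + ν ξ):
  C₃H₈: 449 − 1(379) = 70.04
  O₂: 2586 − 5(379) = 691.5
  N₂: 9729 (inert)
  CO₂: 0 + 3(379) = 1137
  H₂O: 0 + 4(379) = 1516
Total out = 70.04 + 691.5 + 9729 + 1137 + 1516 = 13140 mol/s.

13100 mol/s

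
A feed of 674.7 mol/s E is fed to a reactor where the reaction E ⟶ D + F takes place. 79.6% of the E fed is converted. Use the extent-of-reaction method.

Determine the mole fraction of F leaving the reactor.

0.443

E reacted = 0.796 × 674.7 = 537.1 mol/s; ν_E = −1, so ξ = 537.1/1 = 537.1 mol/s.
Outlet amounts (n = n₀ + ν ξ):
  E: 674.7 − 1(537.1) = 137.6
  D: 0 + 1(537.1) = 537.1
  F: 0 + 1(537.1) = 537.1
Total out = 1212 mol/s; y_F = 537.1 / 1212 = 0.4432.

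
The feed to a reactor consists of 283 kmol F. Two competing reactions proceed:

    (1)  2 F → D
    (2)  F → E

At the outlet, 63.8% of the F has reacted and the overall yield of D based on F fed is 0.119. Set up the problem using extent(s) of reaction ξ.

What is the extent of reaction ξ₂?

Yield of D: 1ξ₁ / 283 = 0.119 → ξ₁ = 33.68 kmol.
Conversion of F: 2ξ₁ + 1ξ₂ = 0.638 × 283 = 180.6 → ξ₂ = 113.2 kmol.
Outlet amounts (n = n₀ + Σ ν·ξ):
  F: 283 − 2(33.68) − 1(113.2) = 102.4
  D: 0 + 1(33.68) = 33.68
  E: 0 + 1(113.2) = 113.2

ξ₂ = 113 kmol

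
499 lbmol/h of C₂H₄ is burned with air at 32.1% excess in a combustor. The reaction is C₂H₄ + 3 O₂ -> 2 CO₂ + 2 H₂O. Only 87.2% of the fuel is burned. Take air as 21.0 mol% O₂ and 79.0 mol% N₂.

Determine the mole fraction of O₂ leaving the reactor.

Stoichiometric O₂ = 3 × 499 = 1497 lbmol/h; O₂ fed = 1497 × 1.321 = 1978 lbmol/h.
N₂ fed = 1978 × 79/21 = 7439 lbmol/h.
Fuel reacted = 0.872 × 499 → ξ = 435.1 lbmol/h.
Outlet (n = n₀ + ν ξ):
  C₂H₄: 499 − 1(435.1) = 63.87
  O₂: 1978 − 3(435.1) = 672.2
  N₂: 7439 (inert)
  CO₂: 0 + 2(435.1) = 870.3
  H₂O: 0 + 2(435.1) = 870.3
Total out = 9916 lbmol/h; y_O₂ = 672.2 / 9916 = 0.06779.

0.0678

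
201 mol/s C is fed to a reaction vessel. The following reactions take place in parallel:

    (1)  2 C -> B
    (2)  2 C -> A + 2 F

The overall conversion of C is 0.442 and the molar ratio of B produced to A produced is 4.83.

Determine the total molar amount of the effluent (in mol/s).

Conversion of C: C consumed = 0.442 × 201 = 88.84 mol/s = 2ξ₁ + 2ξ₂.
Selectivity: 1ξ₁ / (1ξ₂) = 4.83 → ξ₁ = 4.83 ξ₂.
Substitute: (2·4.83 + 2) ξ₂ = 88.84 → ξ₂ = 7.619 mol/s, ξ₁ = 36.8 mol/s.
Outlet amounts (n = n₀ + Σ ν·ξ):
  C: 201 − 2(36.8) − 2(7.619) = 112.2
  B: 0 + 1(36.8) = 36.8
  A: 0 + 1(7.619) = 7.619
  F: 0 + 2(7.619) = 15.24
Total out = 112.2 + 36.8 + 7.619 + 15.24 = 171.8 mol/s.

172 mol/s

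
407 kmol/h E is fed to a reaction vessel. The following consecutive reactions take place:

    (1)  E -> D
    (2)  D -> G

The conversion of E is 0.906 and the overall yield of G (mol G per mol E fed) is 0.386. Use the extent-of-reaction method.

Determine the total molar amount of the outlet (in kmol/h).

407 kmol/h

Conversion of E: E consumed = 1ξ₁ = 0.906 × 407 → ξ₁ = 368.7 kmol/h.
Yield of G: 1ξ₂ / 407 = 0.386 → ξ₂ = 157.1 kmol/h.
Outlet amounts (n = n₀ + Σ ν·ξ):
  E: 407 − 1(368.7) = 38.26
  D: 0 + 1(368.7) − 1(157.1) = 211.6
  G: 0 + 1(157.1) = 157.1
Total out = 38.26 + 211.6 + 157.1 = 407 kmol/h.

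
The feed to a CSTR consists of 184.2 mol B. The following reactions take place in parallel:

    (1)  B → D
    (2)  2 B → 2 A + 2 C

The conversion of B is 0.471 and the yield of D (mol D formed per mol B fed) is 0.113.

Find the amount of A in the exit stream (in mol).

65.9 mol

Yield of D: 1ξ₁ / 184.2 = 0.113 → ξ₁ = 20.81 mol.
Conversion of B: 1ξ₁ + 2ξ₂ = 0.471 × 184.2 = 86.76 → ξ₂ = 32.97 mol.
Outlet amounts (n = n₀ + Σ ν·ξ):
  B: 184.2 − 1(20.81) − 2(32.97) = 97.44
  D: 0 + 1(20.81) = 20.81
  A: 0 + 2(32.97) = 65.94
  C: 0 + 2(32.97) = 65.94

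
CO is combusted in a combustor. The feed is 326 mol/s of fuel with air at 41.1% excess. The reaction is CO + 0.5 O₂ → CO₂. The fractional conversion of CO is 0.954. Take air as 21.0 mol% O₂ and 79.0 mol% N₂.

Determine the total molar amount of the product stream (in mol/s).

Stoichiometric O₂ = 0.5 × 326 = 163 mol/s; O₂ fed = 163 × 1.411 = 230 mol/s.
N₂ fed = 230 × 79/21 = 865.2 mol/s.
Fuel reacted = 0.954 × 326 → ξ = 311 mol/s.
Outlet (n = n₀ + ν ξ):
  CO: 326 − 1(311) = 15
  O₂: 230 − 0.5(311) = 74.49
  N₂: 865.2 (inert)
  CO₂: 0 + 1(311) = 311
Total out = 15 + 74.49 + 865.2 + 311 = 1266 mol/s.

1270 mol/s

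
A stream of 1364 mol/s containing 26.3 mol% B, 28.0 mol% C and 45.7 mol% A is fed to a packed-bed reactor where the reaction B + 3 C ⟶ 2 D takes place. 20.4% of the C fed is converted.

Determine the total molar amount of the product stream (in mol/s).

C reacted = 0.204 × 381.9 = 77.91 mol/s; ν_C = −3, so ξ = 77.91/3 = 25.97 mol/s.
Outlet amounts (n = n₀ + ν ξ):
  B: 358.7 − 1(25.97) = 332.8
  C: 381.9 − 3(25.97) = 304
  D: 0 + 2(25.97) = 51.94
  A: 623.3 (inert)
Total out = 332.8 + 304 + 51.94 + 623.3 = 1312 mol/s.

1310 mol/s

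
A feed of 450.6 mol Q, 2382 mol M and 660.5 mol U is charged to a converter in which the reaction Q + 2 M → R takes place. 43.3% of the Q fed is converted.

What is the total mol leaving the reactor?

Q reacted = 0.433 × 450.6 = 195.1 mol; ν_Q = −1, so ξ = 195.1/1 = 195.1 mol.
Outlet amounts (n = n₀ + ν ξ):
  Q: 450.6 − 1(195.1) = 255.5
  M: 2382 − 2(195.1) = 1992
  R: 0 + 1(195.1) = 195.1
  U: 660.5 (inert)
Total out = 255.5 + 1992 + 195.1 + 660.5 = 3103 mol.

3100 mol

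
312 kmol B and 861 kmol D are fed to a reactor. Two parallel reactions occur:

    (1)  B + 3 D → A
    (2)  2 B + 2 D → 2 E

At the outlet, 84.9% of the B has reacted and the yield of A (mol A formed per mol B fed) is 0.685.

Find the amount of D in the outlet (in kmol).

Yield of A: 1ξ₁ / 312 = 0.685 → ξ₁ = 213.7 kmol.
Conversion of B: 1ξ₁ + 2ξ₂ = 0.849 × 312 = 264.9 → ξ₂ = 25.58 kmol.
Outlet amounts (n = n₀ + Σ ν·ξ):
  B: 312 − 1(213.7) − 2(25.58) = 47.11
  D: 861 − 3(213.7) − 2(25.58) = 168.7
  A: 0 + 1(213.7) = 213.7
  E: 0 + 2(25.58) = 51.17

169 kmol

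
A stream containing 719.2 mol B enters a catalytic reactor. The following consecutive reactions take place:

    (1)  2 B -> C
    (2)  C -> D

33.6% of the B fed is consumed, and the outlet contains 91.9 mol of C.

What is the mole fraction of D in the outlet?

0.0483

Conversion of B: B consumed = 2ξ₁ = 0.336 × 719.2 → ξ₁ = 120.8 mol.
C balance: n_C = 0 + 1ξ₁ − 1ξ₂ = 91.9 → ξ₂ = (1·120.8 − 91.9)/1 = 28.93 mol.
Outlet amounts (n = n₀ + Σ ν·ξ):
  B: 719.2 − 2(120.8) = 477.5
  C: 0 + 1(120.8) − 1(28.93) = 91.9
  D: 0 + 1(28.93) = 28.93
Total out = 598.4 mol; y_D = 28.93 / 598.4 = 0.04834.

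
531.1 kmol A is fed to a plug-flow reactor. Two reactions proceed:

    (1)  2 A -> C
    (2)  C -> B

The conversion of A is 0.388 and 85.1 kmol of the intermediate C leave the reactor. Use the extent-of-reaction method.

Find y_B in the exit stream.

Conversion of A: A consumed = 2ξ₁ = 0.388 × 531.1 → ξ₁ = 103 kmol.
C balance: n_C = 0 + 1ξ₁ − 1ξ₂ = 85.1 → ξ₂ = (1·103 − 85.1)/1 = 17.93 kmol.
Outlet amounts (n = n₀ + Σ ν·ξ):
  A: 531.1 − 2(103) = 325
  C: 0 + 1(103) − 1(17.93) = 85.1
  B: 0 + 1(17.93) = 17.93
Total out = 428.1 kmol; y_B = 17.93 / 428.1 = 0.04189.

0.0419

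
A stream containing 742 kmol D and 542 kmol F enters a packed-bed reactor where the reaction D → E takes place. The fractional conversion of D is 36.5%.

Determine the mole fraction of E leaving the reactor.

D reacted = 0.365 × 742 = 270.8 kmol; ν_D = −1, so ξ = 270.8/1 = 270.8 kmol.
Outlet amounts (n = n₀ + ν ξ):
  D: 742 − 1(270.8) = 471.2
  E: 0 + 1(270.8) = 270.8
  F: 542 (inert)
Total out = 1284 kmol; y_E = 270.8 / 1284 = 0.2109.

0.211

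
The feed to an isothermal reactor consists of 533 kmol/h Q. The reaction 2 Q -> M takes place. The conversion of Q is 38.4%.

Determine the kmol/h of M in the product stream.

102 kmol/h

Q reacted = 0.384 × 533 = 204.7 kmol/h; ν_Q = −2, so ξ = 204.7/2 = 102.3 kmol/h.
Outlet amounts (n = n₀ + ν ξ):
  Q: 533 − 2(102.3) = 328.3
  M: 0 + 1(102.3) = 102.3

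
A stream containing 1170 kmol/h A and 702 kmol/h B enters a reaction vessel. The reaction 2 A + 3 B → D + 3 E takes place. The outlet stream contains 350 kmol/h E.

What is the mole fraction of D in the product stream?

For E: n = n₀ + 3ξ → 350 = 0 + 3ξ, giving ξ = 116.7 kmol/h.
Outlet amounts (n = n₀ + ν ξ):
  A: 1170 − 2(116.7) = 936.7
  B: 702 − 3(116.7) = 352
  D: 0 + 1(116.7) = 116.7
  E: 0 + 3(116.7) = 350
Total out = 1755 kmol/h; y_D = 116.7 / 1755 = 0.06646.

0.0665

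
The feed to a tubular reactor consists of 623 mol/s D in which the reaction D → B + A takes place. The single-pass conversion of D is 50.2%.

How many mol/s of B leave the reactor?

D reacted = 0.502 × 623 = 312.7 mol/s; ν_D = −1, so ξ = 312.7/1 = 312.7 mol/s.
Outlet amounts (n = n₀ + ν ξ):
  D: 623 − 1(312.7) = 310.3
  B: 0 + 1(312.7) = 312.7
  A: 0 + 1(312.7) = 312.7

313 mol/s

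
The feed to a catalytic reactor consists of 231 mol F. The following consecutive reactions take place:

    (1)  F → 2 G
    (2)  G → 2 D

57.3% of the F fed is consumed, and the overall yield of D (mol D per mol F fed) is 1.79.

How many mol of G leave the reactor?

Conversion of F: F consumed = 1ξ₁ = 0.573 × 231 → ξ₁ = 132.4 mol.
Yield of D: 2ξ₂ / 231 = 1.79 → ξ₂ = 206.7 mol.
Outlet amounts (n = n₀ + Σ ν·ξ):
  F: 231 − 1(132.4) = 98.64
  G: 0 + 2(132.4) − 1(206.7) = 57.98
  D: 0 + 2(206.7) = 413.5

58 mol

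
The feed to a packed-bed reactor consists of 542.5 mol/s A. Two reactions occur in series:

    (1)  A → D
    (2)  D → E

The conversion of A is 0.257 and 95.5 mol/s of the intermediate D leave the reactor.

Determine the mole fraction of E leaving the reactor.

Conversion of A: A consumed = 1ξ₁ = 0.257 × 542.5 → ξ₁ = 139.4 mol/s.
D balance: n_D = 0 + 1ξ₁ − 1ξ₂ = 95.5 → ξ₂ = (1·139.4 − 95.5)/1 = 43.92 mol/s.
Outlet amounts (n = n₀ + Σ ν·ξ):
  A: 542.5 − 1(139.4) = 403.1
  D: 0 + 1(139.4) − 1(43.92) = 95.5
  E: 0 + 1(43.92) = 43.92
Total out = 542.5 mol/s; y_E = 43.92 / 542.5 = 0.08096.

0.081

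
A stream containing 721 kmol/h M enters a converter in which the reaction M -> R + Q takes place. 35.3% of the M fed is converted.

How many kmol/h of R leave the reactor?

255 kmol/h

M reacted = 0.353 × 721 = 254.5 kmol/h; ν_M = −1, so ξ = 254.5/1 = 254.5 kmol/h.
Outlet amounts (n = n₀ + ν ξ):
  M: 721 − 1(254.5) = 466.5
  R: 0 + 1(254.5) = 254.5
  Q: 0 + 1(254.5) = 254.5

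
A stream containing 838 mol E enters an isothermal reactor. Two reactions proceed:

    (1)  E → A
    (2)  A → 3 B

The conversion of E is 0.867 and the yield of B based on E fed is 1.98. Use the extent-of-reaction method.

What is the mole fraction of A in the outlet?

Conversion of E: E consumed = 1ξ₁ = 0.867 × 838 → ξ₁ = 726.5 mol.
Yield of B: 3ξ₂ / 838 = 1.98 → ξ₂ = 553.1 mol.
Outlet amounts (n = n₀ + Σ ν·ξ):
  E: 838 − 1(726.5) = 111.5
  A: 0 + 1(726.5) − 1(553.1) = 173.5
  B: 0 + 3(553.1) = 1659
Total out = 1944 mol; y_A = 173.5 / 1944 = 0.08922.

0.0892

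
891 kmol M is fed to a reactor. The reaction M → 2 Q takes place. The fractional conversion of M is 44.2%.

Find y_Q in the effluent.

0.613

M reacted = 0.442 × 891 = 393.8 kmol; ν_M = −1, so ξ = 393.8/1 = 393.8 kmol.
Outlet amounts (n = n₀ + ν ξ):
  M: 891 − 1(393.8) = 497.2
  Q: 0 + 2(393.8) = 787.6
Total out = 1285 kmol; y_Q = 787.6 / 1285 = 0.613.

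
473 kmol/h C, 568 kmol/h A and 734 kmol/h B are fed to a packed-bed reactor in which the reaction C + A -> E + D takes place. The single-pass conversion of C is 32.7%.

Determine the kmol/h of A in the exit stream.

413 kmol/h

C reacted = 0.327 × 473 = 154.7 kmol/h; ν_C = −1, so ξ = 154.7/1 = 154.7 kmol/h.
Outlet amounts (n = n₀ + ν ξ):
  C: 473 − 1(154.7) = 318.3
  A: 568 − 1(154.7) = 413.3
  E: 0 + 1(154.7) = 154.7
  D: 0 + 1(154.7) = 154.7
  B: 734 (inert)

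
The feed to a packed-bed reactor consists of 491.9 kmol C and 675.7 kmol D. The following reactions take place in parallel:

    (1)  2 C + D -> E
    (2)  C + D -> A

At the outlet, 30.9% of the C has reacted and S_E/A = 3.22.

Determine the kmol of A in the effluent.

Conversion of C: C consumed = 0.309 × 491.9 = 152 kmol = 2ξ₁ + 1ξ₂.
Selectivity: 1ξ₁ / (1ξ₂) = 3.22 → ξ₁ = 3.22 ξ₂.
Substitute: (2·3.22 + 1) ξ₂ = 152 → ξ₂ = 20.43 kmol, ξ₁ = 65.78 kmol.
Outlet amounts (n = n₀ + Σ ν·ξ):
  C: 491.9 − 2(65.78) − 1(20.43) = 339.9
  D: 675.7 − 1(65.78) − 1(20.43) = 589.5
  E: 0 + 1(65.78) = 65.78
  A: 0 + 1(20.43) = 20.43

20.4 kmol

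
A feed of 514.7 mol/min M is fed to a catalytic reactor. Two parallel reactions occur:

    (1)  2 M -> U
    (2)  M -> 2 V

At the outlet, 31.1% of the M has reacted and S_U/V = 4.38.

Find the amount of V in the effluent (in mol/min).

Conversion of M: M consumed = 0.311 × 514.7 = 160.1 mol/min = 2ξ₁ + 1ξ₂.
Selectivity: 1ξ₁ / (2ξ₂) = 4.38 → ξ₁ = 8.76 ξ₂.
Substitute: (2·8.76 + 1) ξ₂ = 160.1 → ξ₂ = 8.643 mol/min, ξ₁ = 75.71 mol/min.
Outlet amounts (n = n₀ + Σ ν·ξ):
  M: 514.7 − 2(75.71) − 1(8.643) = 354.6
  U: 0 + 1(75.71) = 75.71
  V: 0 + 2(8.643) = 17.29

17.3 mol/min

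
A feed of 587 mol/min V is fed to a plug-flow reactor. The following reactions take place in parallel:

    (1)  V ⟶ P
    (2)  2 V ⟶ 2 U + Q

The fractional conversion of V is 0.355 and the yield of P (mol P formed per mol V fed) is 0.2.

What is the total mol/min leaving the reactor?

Yield of P: 1ξ₁ / 587 = 0.2 → ξ₁ = 117.4 mol/min.
Conversion of V: 1ξ₁ + 2ξ₂ = 0.355 × 587 = 208.4 → ξ₂ = 45.49 mol/min.
Outlet amounts (n = n₀ + Σ ν·ξ):
  V: 587 − 1(117.4) − 2(45.49) = 378.6
  P: 0 + 1(117.4) = 117.4
  U: 0 + 2(45.49) = 90.98
  Q: 0 + 1(45.49) = 45.49
Total out = 378.6 + 117.4 + 90.98 + 45.49 = 632.5 mol/min.

632 mol/min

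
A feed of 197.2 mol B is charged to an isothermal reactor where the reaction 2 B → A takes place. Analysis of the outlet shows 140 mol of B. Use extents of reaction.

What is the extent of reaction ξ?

For B: n = n₀ − 2ξ → 140 = 197.2 − 2ξ, giving ξ = 28.6 mol.
Outlet amounts (n = n₀ + ν ξ):
  B: 197.2 − 2(28.6) = 140
  A: 0 + 1(28.6) = 28.6

ξ = 28.6 mol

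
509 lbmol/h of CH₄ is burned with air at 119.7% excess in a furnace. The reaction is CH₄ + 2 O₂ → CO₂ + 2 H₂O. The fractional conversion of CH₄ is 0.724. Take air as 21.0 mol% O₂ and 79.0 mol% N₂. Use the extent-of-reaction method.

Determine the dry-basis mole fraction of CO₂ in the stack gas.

Stoichiometric O₂ = 2 × 509 = 1018 lbmol/h; O₂ fed = 1018 × 2.197 = 2237 lbmol/h.
N₂ fed = 2237 × 79/21 = 8414 lbmol/h.
Fuel reacted = 0.724 × 509 → ξ = 368.5 lbmol/h.
Outlet (n = n₀ + ν ξ):
  CH₄: 509 − 1(368.5) = 140.5
  O₂: 2237 − 2(368.5) = 1500
  N₂: 8414 (inert)
  CO₂: 0 + 1(368.5) = 368.5
  H₂O: 0 + 2(368.5) = 737
Dry total = 10420 lbmol/h; y_CO₂ (dry) = 368.5 / 10420 = 0.03536.

0.0354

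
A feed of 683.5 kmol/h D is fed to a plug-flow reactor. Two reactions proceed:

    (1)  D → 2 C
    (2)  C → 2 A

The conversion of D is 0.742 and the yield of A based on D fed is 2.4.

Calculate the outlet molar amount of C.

Conversion of D: D consumed = 1ξ₁ = 0.742 × 683.5 → ξ₁ = 507.2 kmol/h.
Yield of A: 2ξ₂ / 683.5 = 2.4 → ξ₂ = 820.2 kmol/h.
Outlet amounts (n = n₀ + Σ ν·ξ):
  D: 683.5 − 1(507.2) = 176.3
  C: 0 + 2(507.2) − 1(820.2) = 194.1
  A: 0 + 2(820.2) = 1640

194 kmol/h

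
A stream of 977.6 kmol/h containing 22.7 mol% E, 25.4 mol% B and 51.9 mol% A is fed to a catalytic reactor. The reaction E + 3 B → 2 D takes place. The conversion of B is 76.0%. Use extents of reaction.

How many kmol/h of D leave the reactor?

126 kmol/h

B reacted = 0.76 × 248.3 = 188.7 kmol/h; ν_B = −3, so ξ = 188.7/3 = 62.91 kmol/h.
Outlet amounts (n = n₀ + ν ξ):
  E: 221.9 − 1(62.91) = 159
  B: 248.3 − 3(62.91) = 59.59
  D: 0 + 2(62.91) = 125.8
  A: 507.4 (inert)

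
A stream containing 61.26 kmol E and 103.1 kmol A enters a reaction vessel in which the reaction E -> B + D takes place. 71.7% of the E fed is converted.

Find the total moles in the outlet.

208 kmol

E reacted = 0.717 × 61.26 = 43.92 kmol; ν_E = −1, so ξ = 43.92/1 = 43.92 kmol.
Outlet amounts (n = n₀ + ν ξ):
  E: 61.26 − 1(43.92) = 17.34
  B: 0 + 1(43.92) = 43.92
  D: 0 + 1(43.92) = 43.92
  A: 103.1 (inert)
Total out = 17.34 + 43.92 + 43.92 + 103.1 = 208.3 kmol.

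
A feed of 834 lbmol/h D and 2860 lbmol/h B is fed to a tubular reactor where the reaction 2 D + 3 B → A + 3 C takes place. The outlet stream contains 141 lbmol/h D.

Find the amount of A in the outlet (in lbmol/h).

For D: n = n₀ − 2ξ → 141 = 834 − 2ξ, giving ξ = 346.5 lbmol/h.
Outlet amounts (n = n₀ + ν ξ):
  D: 834 − 2(346.5) = 141
  B: 2860 − 3(346.5) = 1820
  A: 0 + 1(346.5) = 346.5
  C: 0 + 3(346.5) = 1040

346 lbmol/h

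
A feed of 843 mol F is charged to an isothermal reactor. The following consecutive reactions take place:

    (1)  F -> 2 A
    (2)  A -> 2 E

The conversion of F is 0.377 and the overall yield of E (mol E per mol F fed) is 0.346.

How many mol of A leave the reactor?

490 mol

Conversion of F: F consumed = 1ξ₁ = 0.377 × 843 → ξ₁ = 317.8 mol.
Yield of E: 2ξ₂ / 843 = 0.346 → ξ₂ = 145.8 mol.
Outlet amounts (n = n₀ + Σ ν·ξ):
  F: 843 − 1(317.8) = 525.2
  A: 0 + 2(317.8) − 1(145.8) = 489.8
  E: 0 + 2(145.8) = 291.7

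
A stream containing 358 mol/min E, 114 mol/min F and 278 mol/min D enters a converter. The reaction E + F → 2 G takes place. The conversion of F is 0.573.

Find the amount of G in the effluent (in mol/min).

F reacted = 0.573 × 114 = 65.32 mol/min; ν_F = −1, so ξ = 65.32/1 = 65.32 mol/min.
Outlet amounts (n = n₀ + ν ξ):
  E: 358 − 1(65.32) = 292.7
  F: 114 − 1(65.32) = 48.68
  G: 0 + 2(65.32) = 130.6
  D: 278 (inert)

131 mol/min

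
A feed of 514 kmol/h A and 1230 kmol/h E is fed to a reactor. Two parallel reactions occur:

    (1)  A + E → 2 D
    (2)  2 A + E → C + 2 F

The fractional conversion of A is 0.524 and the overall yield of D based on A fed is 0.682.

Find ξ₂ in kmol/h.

Yield of D: 2ξ₁ / 514 = 0.682 → ξ₁ = 175.3 kmol/h.
Conversion of A: 1ξ₁ + 2ξ₂ = 0.524 × 514 = 269.3 → ξ₂ = 47.03 kmol/h.
Outlet amounts (n = n₀ + Σ ν·ξ):
  A: 514 − 1(175.3) − 2(47.03) = 244.7
  E: 1230 − 1(175.3) − 1(47.03) = 1008
  D: 0 + 2(175.3) = 350.5
  C: 0 + 1(47.03) = 47.03
  F: 0 + 2(47.03) = 94.06

ξ₂ = 47 kmol/h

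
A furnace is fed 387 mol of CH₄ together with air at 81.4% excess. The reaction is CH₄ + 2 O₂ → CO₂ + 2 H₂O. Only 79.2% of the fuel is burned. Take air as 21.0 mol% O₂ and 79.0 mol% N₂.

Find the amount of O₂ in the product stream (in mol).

Stoichiometric O₂ = 2 × 387 = 774 mol; O₂ fed = 774 × 1.814 = 1404 mol.
N₂ fed = 1404 × 79/21 = 5282 mol.
Fuel reacted = 0.792 × 387 → ξ = 306.5 mol.
Outlet (n = n₀ + ν ξ):
  CH₄: 387 − 1(306.5) = 80.5
  O₂: 1404 − 2(306.5) = 791
  N₂: 5282 (inert)
  CO₂: 0 + 1(306.5) = 306.5
  H₂O: 0 + 2(306.5) = 613

791 mol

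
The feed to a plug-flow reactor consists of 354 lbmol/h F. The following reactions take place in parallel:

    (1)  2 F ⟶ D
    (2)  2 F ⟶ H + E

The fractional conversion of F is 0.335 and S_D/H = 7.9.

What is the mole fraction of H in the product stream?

Conversion of F: F consumed = 0.335 × 354 = 118.6 lbmol/h = 2ξ₁ + 2ξ₂.
Selectivity: 1ξ₁ / (1ξ₂) = 7.9 → ξ₁ = 7.9 ξ₂.
Substitute: (2·7.9 + 2) ξ₂ = 118.6 → ξ₂ = 6.662 lbmol/h, ξ₁ = 52.63 lbmol/h.
Outlet amounts (n = n₀ + Σ ν·ξ):
  F: 354 − 2(52.63) − 2(6.662) = 235.4
  D: 0 + 1(52.63) = 52.63
  H: 0 + 1(6.662) = 6.662
  E: 0 + 1(6.662) = 6.662
Total out = 301.4 lbmol/h; y_H = 6.662 / 301.4 = 0.02211.

0.0221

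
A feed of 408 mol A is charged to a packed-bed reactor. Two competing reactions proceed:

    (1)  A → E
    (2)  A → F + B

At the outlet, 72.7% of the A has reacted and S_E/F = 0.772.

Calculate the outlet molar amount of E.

Conversion of A: A consumed = 0.727 × 408 = 296.6 mol = 1ξ₁ + 1ξ₂.
Selectivity: 1ξ₁ / (1ξ₂) = 0.772 → ξ₁ = 0.772 ξ₂.
Substitute: (1·0.772 + 1) ξ₂ = 296.6 → ξ₂ = 167.4 mol, ξ₁ = 129.2 mol.
Outlet amounts (n = n₀ + Σ ν·ξ):
  A: 408 − 1(129.2) − 1(167.4) = 111.4
  E: 0 + 1(129.2) = 129.2
  F: 0 + 1(167.4) = 167.4
  B: 0 + 1(167.4) = 167.4

129 mol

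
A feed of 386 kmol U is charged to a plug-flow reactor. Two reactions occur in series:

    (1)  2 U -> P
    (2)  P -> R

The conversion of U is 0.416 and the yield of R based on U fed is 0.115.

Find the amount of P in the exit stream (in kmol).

Conversion of U: U consumed = 2ξ₁ = 0.416 × 386 → ξ₁ = 80.29 kmol.
Yield of R: 1ξ₂ / 386 = 0.115 → ξ₂ = 44.39 kmol.
Outlet amounts (n = n₀ + Σ ν·ξ):
  U: 386 − 2(80.29) = 225.4
  P: 0 + 1(80.29) − 1(44.39) = 35.9
  R: 0 + 1(44.39) = 44.39

35.9 kmol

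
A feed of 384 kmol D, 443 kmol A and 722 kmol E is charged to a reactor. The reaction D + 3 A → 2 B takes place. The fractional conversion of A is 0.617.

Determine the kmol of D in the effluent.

293 kmol

A reacted = 0.617 × 443 = 273.3 kmol; ν_A = −3, so ξ = 273.3/3 = 91.11 kmol.
Outlet amounts (n = n₀ + ν ξ):
  D: 384 − 1(91.11) = 292.9
  A: 443 − 3(91.11) = 169.7
  B: 0 + 2(91.11) = 182.2
  E: 722 (inert)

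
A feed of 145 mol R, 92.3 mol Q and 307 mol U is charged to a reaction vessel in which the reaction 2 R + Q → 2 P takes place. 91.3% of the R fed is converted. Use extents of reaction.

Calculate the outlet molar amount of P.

R reacted = 0.913 × 145 = 132.4 mol; ν_R = −2, so ξ = 132.4/2 = 66.19 mol.
Outlet amounts (n = n₀ + ν ξ):
  R: 145 − 2(66.19) = 12.62
  Q: 92.3 − 1(66.19) = 26.11
  P: 0 + 2(66.19) = 132.4
  U: 307 (inert)

132 mol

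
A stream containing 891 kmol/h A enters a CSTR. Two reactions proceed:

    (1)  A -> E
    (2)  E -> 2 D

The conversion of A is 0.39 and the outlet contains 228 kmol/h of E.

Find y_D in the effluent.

Conversion of A: A consumed = 1ξ₁ = 0.39 × 891 → ξ₁ = 347.5 kmol/h.
E balance: n_E = 0 + 1ξ₁ − 1ξ₂ = 228 → ξ₂ = (1·347.5 − 228)/1 = 119.5 kmol/h.
Outlet amounts (n = n₀ + Σ ν·ξ):
  A: 891 − 1(347.5) = 543.5
  E: 0 + 1(347.5) − 1(119.5) = 228
  D: 0 + 2(119.5) = 239
Total out = 1010 kmol/h; y_D = 239 / 1010 = 0.2365.

0.236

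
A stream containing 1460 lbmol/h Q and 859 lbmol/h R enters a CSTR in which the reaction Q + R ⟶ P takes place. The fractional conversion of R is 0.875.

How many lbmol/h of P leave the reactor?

R reacted = 0.875 × 859 = 751.6 lbmol/h; ν_R = −1, so ξ = 751.6/1 = 751.6 lbmol/h.
Outlet amounts (n = n₀ + ν ξ):
  Q: 1460 − 1(751.6) = 708.4
  R: 859 − 1(751.6) = 107.4
  P: 0 + 1(751.6) = 751.6

752 lbmol/h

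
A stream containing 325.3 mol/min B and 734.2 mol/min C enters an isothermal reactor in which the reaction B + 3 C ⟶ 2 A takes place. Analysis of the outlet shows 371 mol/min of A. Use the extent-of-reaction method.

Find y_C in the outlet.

0.258

For A: n = n₀ + 2ξ → 371 = 0 + 2ξ, giving ξ = 185.5 mol/min.
Outlet amounts (n = n₀ + ν ξ):
  B: 325.3 − 1(185.5) = 139.8
  C: 734.2 − 3(185.5) = 177.7
  A: 0 + 2(185.5) = 371
Total out = 688.5 mol/min; y_C = 177.7 / 688.5 = 0.2581.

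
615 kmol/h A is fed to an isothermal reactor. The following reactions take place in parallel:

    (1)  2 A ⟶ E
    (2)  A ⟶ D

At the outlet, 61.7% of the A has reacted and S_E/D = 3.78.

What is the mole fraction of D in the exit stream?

0.0991

Conversion of A: A consumed = 0.617 × 615 = 379.5 kmol/h = 2ξ₁ + 1ξ₂.
Selectivity: 1ξ₁ / (1ξ₂) = 3.78 → ξ₁ = 3.78 ξ₂.
Substitute: (2·3.78 + 1) ξ₂ = 379.5 → ξ₂ = 44.33 kmol/h, ξ₁ = 167.6 kmol/h.
Outlet amounts (n = n₀ + Σ ν·ξ):
  A: 615 − 2(167.6) − 1(44.33) = 235.5
  E: 0 + 1(167.6) = 167.6
  D: 0 + 1(44.33) = 44.33
Total out = 447.4 kmol/h; y_D = 44.33 / 447.4 = 0.09907.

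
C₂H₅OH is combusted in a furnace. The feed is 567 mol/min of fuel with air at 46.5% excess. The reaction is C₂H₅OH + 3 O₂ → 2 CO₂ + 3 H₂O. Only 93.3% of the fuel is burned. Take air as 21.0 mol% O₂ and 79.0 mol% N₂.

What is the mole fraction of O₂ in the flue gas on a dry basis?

0.0796

Stoichiometric O₂ = 3 × 567 = 1701 mol/min; O₂ fed = 1701 × 1.465 = 2492 mol/min.
N₂ fed = 2492 × 79/21 = 9375 mol/min.
Fuel reacted = 0.933 × 567 → ξ = 529 mol/min.
Outlet (n = n₀ + ν ξ):
  C₂H₅OH: 567 − 1(529) = 37.99
  O₂: 2492 − 3(529) = 904.9
  N₂: 9375 (inert)
  CO₂: 0 + 2(529) = 1058
  H₂O: 0 + 3(529) = 1587
Dry total = 11380 mol/min; y_O₂ (dry) = 904.9 / 11380 = 0.07955.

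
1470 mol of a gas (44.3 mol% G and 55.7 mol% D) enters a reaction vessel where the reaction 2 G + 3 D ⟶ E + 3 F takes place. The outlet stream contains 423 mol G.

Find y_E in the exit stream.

0.0842

For G: n = n₀ − 2ξ → 423 = 651.2 − 2ξ, giving ξ = 114.1 mol.
Outlet amounts (n = n₀ + ν ξ):
  G: 651.2 − 2(114.1) = 423
  D: 818.8 − 3(114.1) = 476.5
  E: 0 + 1(114.1) = 114.1
  F: 0 + 3(114.1) = 342.3
Total out = 1356 mol; y_E = 114.1 / 1356 = 0.08415.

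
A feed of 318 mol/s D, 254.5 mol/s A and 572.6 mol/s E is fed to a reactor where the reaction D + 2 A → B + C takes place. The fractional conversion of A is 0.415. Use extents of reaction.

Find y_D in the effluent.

A reacted = 0.415 × 254.5 = 105.6 mol/s; ν_A = −2, so ξ = 105.6/2 = 52.81 mol/s.
Outlet amounts (n = n₀ + ν ξ):
  D: 318 − 1(52.81) = 265.2
  A: 254.5 − 2(52.81) = 148.9
  B: 0 + 1(52.81) = 52.81
  C: 0 + 1(52.81) = 52.81
  E: 572.6 (inert)
Total out = 1092 mol/s; y_D = 265.2 / 1092 = 0.2428.

0.243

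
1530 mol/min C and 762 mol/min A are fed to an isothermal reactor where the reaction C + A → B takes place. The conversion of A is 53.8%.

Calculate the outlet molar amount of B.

A reacted = 0.538 × 762 = 410 mol/min; ν_A = −1, so ξ = 410/1 = 410 mol/min.
Outlet amounts (n = n₀ + ν ξ):
  C: 1530 − 1(410) = 1120
  A: 762 − 1(410) = 352
  B: 0 + 1(410) = 410

410 mol/min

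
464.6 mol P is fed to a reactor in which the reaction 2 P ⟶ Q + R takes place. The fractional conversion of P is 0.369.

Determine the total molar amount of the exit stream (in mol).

465 mol

P reacted = 0.369 × 464.6 = 171.4 mol; ν_P = −2, so ξ = 171.4/2 = 85.72 mol.
Outlet amounts (n = n₀ + ν ξ):
  P: 464.6 − 2(85.72) = 293.2
  Q: 0 + 1(85.72) = 85.72
  R: 0 + 1(85.72) = 85.72
Total out = 293.2 + 85.72 + 85.72 = 464.6 mol.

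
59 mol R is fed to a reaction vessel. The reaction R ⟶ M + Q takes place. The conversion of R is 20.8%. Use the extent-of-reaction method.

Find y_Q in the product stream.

0.172

R reacted = 0.208 × 59 = 12.27 mol; ν_R = −1, so ξ = 12.27/1 = 12.27 mol.
Outlet amounts (n = n₀ + ν ξ):
  R: 59 − 1(12.27) = 46.73
  M: 0 + 1(12.27) = 12.27
  Q: 0 + 1(12.27) = 12.27
Total out = 71.27 mol; y_Q = 12.27 / 71.27 = 0.1722.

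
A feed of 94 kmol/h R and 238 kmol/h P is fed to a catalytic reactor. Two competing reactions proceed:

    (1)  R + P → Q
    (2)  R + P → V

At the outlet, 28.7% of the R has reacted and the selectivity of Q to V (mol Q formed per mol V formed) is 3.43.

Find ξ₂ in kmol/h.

Conversion of R: R consumed = 0.287 × 94 = 26.98 kmol/h = 1ξ₁ + 1ξ₂.
Selectivity: 1ξ₁ / (1ξ₂) = 3.43 → ξ₁ = 3.43 ξ₂.
Substitute: (1·3.43 + 1) ξ₂ = 26.98 → ξ₂ = 6.09 kmol/h, ξ₁ = 20.89 kmol/h.
Outlet amounts (n = n₀ + Σ ν·ξ):
  R: 94 − 1(20.89) − 1(6.09) = 67.02
  P: 238 − 1(20.89) − 1(6.09) = 211
  Q: 0 + 1(20.89) = 20.89
  V: 0 + 1(6.09) = 6.09

ξ₂ = 6.09 kmol/h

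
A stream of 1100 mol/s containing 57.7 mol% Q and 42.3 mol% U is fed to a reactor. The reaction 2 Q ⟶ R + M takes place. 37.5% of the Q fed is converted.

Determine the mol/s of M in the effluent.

119 mol/s

Q reacted = 0.375 × 634.7 = 238 mol/s; ν_Q = −2, so ξ = 238/2 = 119 mol/s.
Outlet amounts (n = n₀ + ν ξ):
  Q: 634.7 − 2(119) = 396.7
  R: 0 + 1(119) = 119
  M: 0 + 1(119) = 119
  U: 465.3 (inert)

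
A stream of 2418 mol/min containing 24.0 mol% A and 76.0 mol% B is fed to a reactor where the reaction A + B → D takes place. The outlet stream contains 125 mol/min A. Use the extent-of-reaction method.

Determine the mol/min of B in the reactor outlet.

For A: n = n₀ − 1ξ → 125 = 580.3 − 1ξ, giving ξ = 455.3 mol/min.
Outlet amounts (n = n₀ + ν ξ):
  A: 580.3 − 1(455.3) = 125
  B: 1838 − 1(455.3) = 1382
  D: 0 + 1(455.3) = 455.3

1380 mol/min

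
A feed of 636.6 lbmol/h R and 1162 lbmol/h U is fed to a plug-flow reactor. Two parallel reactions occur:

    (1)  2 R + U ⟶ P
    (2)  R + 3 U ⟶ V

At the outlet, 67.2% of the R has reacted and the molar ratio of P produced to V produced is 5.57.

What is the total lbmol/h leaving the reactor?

1300 lbmol/h

Conversion of R: R consumed = 0.672 × 636.6 = 427.8 lbmol/h = 2ξ₁ + 1ξ₂.
Selectivity: 1ξ₁ / (1ξ₂) = 5.57 → ξ₁ = 5.57 ξ₂.
Substitute: (2·5.57 + 1) ξ₂ = 427.8 → ξ₂ = 35.24 lbmol/h, ξ₁ = 196.3 lbmol/h.
Outlet amounts (n = n₀ + Σ ν·ξ):
  R: 636.6 − 2(196.3) − 1(35.24) = 208.8
  U: 1162 − 1(196.3) − 3(35.24) = 860
  P: 0 + 1(196.3) = 196.3
  V: 0 + 1(35.24) = 35.24
Total out = 208.8 + 860 + 196.3 + 35.24 = 1300 lbmol/h.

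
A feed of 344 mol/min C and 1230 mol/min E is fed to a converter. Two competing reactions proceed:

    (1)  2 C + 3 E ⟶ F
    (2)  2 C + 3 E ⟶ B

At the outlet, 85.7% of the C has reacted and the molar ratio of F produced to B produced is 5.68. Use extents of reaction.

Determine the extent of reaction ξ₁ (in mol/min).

ξ₁ = 125 mol/min

Conversion of C: C consumed = 0.857 × 344 = 294.8 mol/min = 2ξ₁ + 2ξ₂.
Selectivity: 1ξ₁ / (1ξ₂) = 5.68 → ξ₁ = 5.68 ξ₂.
Substitute: (2·5.68 + 2) ξ₂ = 294.8 → ξ₂ = 22.07 mol/min, ξ₁ = 125.3 mol/min.
Outlet amounts (n = n₀ + Σ ν·ξ):
  C: 344 − 2(125.3) − 2(22.07) = 49.19
  E: 1230 − 3(125.3) − 3(22.07) = 787.8
  F: 0 + 1(125.3) = 125.3
  B: 0 + 1(22.07) = 22.07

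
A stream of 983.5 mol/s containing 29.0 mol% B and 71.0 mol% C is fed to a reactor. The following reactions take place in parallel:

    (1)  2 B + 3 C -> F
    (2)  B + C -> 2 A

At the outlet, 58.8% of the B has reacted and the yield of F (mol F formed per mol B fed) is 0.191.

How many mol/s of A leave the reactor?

Yield of F: 1ξ₁ / 285.2 = 0.191 → ξ₁ = 54.48 mol/s.
Conversion of B: 2ξ₁ + 1ξ₂ = 0.588 × 285.2 = 167.7 → ξ₂ = 58.75 mol/s.
Outlet amounts (n = n₀ + Σ ν·ξ):
  B: 285.2 − 2(54.48) − 1(58.75) = 117.5
  C: 698.3 − 3(54.48) − 1(58.75) = 476.1
  F: 0 + 1(54.48) = 54.48
  A: 0 + 2(58.75) = 117.5

118 mol/s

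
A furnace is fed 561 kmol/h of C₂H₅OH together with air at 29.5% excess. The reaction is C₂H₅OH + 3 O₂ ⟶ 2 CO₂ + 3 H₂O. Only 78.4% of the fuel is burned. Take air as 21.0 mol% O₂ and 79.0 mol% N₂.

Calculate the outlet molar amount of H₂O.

Stoichiometric O₂ = 3 × 561 = 1683 kmol/h; O₂ fed = 1683 × 1.295 = 2179 kmol/h.
N₂ fed = 2179 × 79/21 = 8199 kmol/h.
Fuel reacted = 0.784 × 561 → ξ = 439.8 kmol/h.
Outlet (n = n₀ + ν ξ):
  C₂H₅OH: 561 − 1(439.8) = 121.2
  O₂: 2179 − 3(439.8) = 860
  N₂: 8199 (inert)
  CO₂: 0 + 2(439.8) = 879.6
  H₂O: 0 + 3(439.8) = 1319

1320 kmol/h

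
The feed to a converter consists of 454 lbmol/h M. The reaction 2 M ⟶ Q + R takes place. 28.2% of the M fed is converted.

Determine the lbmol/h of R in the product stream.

M reacted = 0.282 × 454 = 128 lbmol/h; ν_M = −2, so ξ = 128/2 = 64.01 lbmol/h.
Outlet amounts (n = n₀ + ν ξ):
  M: 454 − 2(64.01) = 326
  Q: 0 + 1(64.01) = 64.01
  R: 0 + 1(64.01) = 64.01

64 lbmol/h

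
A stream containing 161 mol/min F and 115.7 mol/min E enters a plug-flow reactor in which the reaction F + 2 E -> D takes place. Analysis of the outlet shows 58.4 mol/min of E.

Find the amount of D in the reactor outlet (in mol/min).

28.7 mol/min

For E: n = n₀ − 2ξ → 58.4 = 115.7 − 2ξ, giving ξ = 28.65 mol/min.
Outlet amounts (n = n₀ + ν ξ):
  F: 161 − 1(28.65) = 132.3
  E: 115.7 − 2(28.65) = 58.4
  D: 0 + 1(28.65) = 28.65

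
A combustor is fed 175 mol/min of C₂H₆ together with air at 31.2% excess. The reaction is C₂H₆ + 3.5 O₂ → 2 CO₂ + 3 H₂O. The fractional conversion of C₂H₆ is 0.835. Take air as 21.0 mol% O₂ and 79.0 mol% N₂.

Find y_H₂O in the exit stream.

0.108

Stoichiometric O₂ = 3.5 × 175 = 612.5 mol/min; O₂ fed = 612.5 × 1.312 = 803.6 mol/min.
N₂ fed = 803.6 × 79/21 = 3023 mol/min.
Fuel reacted = 0.835 × 175 → ξ = 146.1 mol/min.
Outlet (n = n₀ + ν ξ):
  C₂H₆: 175 − 1(146.1) = 28.88
  O₂: 803.6 − 3.5(146.1) = 292.2
  N₂: 3023 (inert)
  CO₂: 0 + 2(146.1) = 292.2
  H₂O: 0 + 3(146.1) = 438.4
Total out = 4075 mol/min; y_H₂O = 438.4 / 4075 = 0.1076.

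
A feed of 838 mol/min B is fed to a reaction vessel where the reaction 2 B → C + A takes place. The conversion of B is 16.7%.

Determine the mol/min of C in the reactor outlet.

70 mol/min

B reacted = 0.167 × 838 = 139.9 mol/min; ν_B = −2, so ξ = 139.9/2 = 69.97 mol/min.
Outlet amounts (n = n₀ + ν ξ):
  B: 838 − 2(69.97) = 698.1
  C: 0 + 1(69.97) = 69.97
  A: 0 + 1(69.97) = 69.97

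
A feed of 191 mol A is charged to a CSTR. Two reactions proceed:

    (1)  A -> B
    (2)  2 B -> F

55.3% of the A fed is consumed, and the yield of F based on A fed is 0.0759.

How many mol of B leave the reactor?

76.6 mol

Conversion of A: A consumed = 1ξ₁ = 0.553 × 191 → ξ₁ = 105.6 mol.
Yield of F: 1ξ₂ / 191 = 0.0759 → ξ₂ = 14.5 mol.
Outlet amounts (n = n₀ + Σ ν·ξ):
  A: 191 − 1(105.6) = 85.38
  B: 0 + 1(105.6) − 2(14.5) = 76.63
  F: 0 + 1(14.5) = 14.5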